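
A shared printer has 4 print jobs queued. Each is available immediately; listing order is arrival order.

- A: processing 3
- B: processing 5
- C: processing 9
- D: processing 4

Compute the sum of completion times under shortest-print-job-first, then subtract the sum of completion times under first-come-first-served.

-6

SPT (increasing processing time): A D B C.
A: 0→3
D: 3→7
B: 7→12
C: 12→21
Sum = 3+7+12+21 = 43.
FIFO (arrival order): A B C D.
A: 0→3
B: 3→8
C: 8→17
D: 17→21
Sum = 3+8+17+21 = 49.
Difference = 43 − 49 = -6.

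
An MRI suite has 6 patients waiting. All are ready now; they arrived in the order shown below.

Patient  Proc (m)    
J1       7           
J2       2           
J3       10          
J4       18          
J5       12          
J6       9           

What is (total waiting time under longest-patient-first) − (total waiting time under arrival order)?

LPT (decreasing processing time): J4 J5 J3 J6 J1 J2.
J4: waits 0, runs 0→18
J5: waits 18, runs 18→30
J3: waits 30, runs 30→40
J6: waits 40, runs 40→49
J1: waits 49, runs 49→56
J2: waits 56, runs 56→58
Sum = 0+18+30+40+49+56 = 193.
FIFO (arrival order): J1 J2 J3 J4 J5 J6.
J1: waits 0, runs 0→7
J2: waits 7, runs 7→9
J3: waits 9, runs 9→19
J4: waits 19, runs 19→37
J5: waits 37, runs 37→49
J6: waits 49, runs 49→58
Sum = 0+7+9+19+37+49 = 121.
Difference = 193 − 121 = 72.

72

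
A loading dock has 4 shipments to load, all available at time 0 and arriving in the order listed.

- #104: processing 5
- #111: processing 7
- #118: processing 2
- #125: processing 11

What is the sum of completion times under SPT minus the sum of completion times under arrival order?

SPT (increasing processing time): #118 #104 #111 #125.
#118: 0→2
#104: 2→7
#111: 7→14
#125: 14→25
Sum = 2+7+14+25 = 48.
FIFO (arrival order): #104 #111 #118 #125.
#104: 0→5
#111: 5→12
#118: 12→14
#125: 14→25
Sum = 5+12+14+25 = 56.
Difference = 48 − 56 = -8.

-8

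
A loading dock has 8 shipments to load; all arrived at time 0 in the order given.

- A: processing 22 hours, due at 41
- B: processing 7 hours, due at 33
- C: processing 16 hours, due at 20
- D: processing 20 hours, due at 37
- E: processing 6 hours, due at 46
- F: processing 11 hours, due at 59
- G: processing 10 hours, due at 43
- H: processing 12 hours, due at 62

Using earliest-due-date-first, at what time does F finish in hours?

92

EDD (increasing due date): C B D A G E F H.
C: 0→16
B: 16→23
D: 23→43
A: 43→65
G: 65→75
E: 75→81
F: 81→92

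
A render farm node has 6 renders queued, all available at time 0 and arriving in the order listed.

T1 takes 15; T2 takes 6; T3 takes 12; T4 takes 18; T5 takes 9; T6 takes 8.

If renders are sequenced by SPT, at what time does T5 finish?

SPT (increasing processing time): T2 T6 T5 T3 T1 T4.
T2: 0→6
T6: 6→14
T5: 14→23

23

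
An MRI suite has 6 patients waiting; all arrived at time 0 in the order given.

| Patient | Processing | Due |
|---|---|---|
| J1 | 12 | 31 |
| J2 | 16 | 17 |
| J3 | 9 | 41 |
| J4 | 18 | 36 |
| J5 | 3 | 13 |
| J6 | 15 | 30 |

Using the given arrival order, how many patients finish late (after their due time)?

4

FIFO (arrival order): J1 J2 J3 J4 J5 J6.
J1: 0→12, due 31, tardiness 0
J2: 12→28, due 17, tardiness 11
J3: 28→37, due 41, tardiness 0
J4: 37→55, due 36, tardiness 19
J5: 55→58, due 13, tardiness 45
J6: 58→73, due 30, tardiness 43
Late patients: 4.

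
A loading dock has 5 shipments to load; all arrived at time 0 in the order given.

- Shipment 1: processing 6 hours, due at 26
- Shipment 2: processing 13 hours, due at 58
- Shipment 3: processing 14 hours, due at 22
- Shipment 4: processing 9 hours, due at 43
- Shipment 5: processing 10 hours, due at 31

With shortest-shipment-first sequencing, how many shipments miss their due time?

SPT (increasing processing time): Shipment 1 Shipment 4 Shipment 5 Shipment 2 Shipment 3.
Shipment 1: 0→6, due 26, tardiness 0
Shipment 4: 6→15, due 43, tardiness 0
Shipment 5: 15→25, due 31, tardiness 0
Shipment 2: 25→38, due 58, tardiness 0
Shipment 3: 38→52, due 22, tardiness 30
Late shipments: 1.

1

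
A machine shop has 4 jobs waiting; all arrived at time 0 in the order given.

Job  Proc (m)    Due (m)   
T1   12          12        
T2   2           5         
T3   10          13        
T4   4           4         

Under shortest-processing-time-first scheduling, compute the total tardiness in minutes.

SPT (increasing processing time): T2 T4 T3 T1.
T2: 0→2, due 5, tardiness 0
T4: 2→6, due 4, tardiness 2
T3: 6→16, due 13, tardiness 3
T1: 16→28, due 12, tardiness 16
Sum = 0+2+3+16 = 21.

21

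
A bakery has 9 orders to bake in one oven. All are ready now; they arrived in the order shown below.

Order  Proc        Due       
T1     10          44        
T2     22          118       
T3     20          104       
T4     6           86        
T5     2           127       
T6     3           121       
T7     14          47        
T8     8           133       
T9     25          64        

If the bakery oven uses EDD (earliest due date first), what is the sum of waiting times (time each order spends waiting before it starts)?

EDD (increasing due date): T1 T7 T9 T4 T3 T2 T6 T5 T8.
T1: waits 0, runs 0→10
T7: waits 10, runs 10→24
T9: waits 24, runs 24→49
T4: waits 49, runs 49→55
T3: waits 55, runs 55→75
T2: waits 75, runs 75→97
T6: waits 97, runs 97→100
T5: waits 100, runs 100→102
T8: waits 102, runs 102→110
Sum = 0+10+24+49+55+75+97+100+102 = 512.

512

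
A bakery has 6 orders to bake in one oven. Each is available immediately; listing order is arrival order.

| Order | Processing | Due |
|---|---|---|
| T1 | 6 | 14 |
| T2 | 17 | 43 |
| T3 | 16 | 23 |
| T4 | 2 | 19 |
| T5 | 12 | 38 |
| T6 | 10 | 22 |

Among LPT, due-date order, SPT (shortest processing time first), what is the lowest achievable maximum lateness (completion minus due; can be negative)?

20

LPT (decreasing processing time): T2 T3 T5 T6 T1 T4.
T2: 0→17, due 43, lateness -26
T3: 17→33, due 23, lateness 10
T5: 33→45, due 38, lateness 7
T6: 45→55, due 22, lateness 33
T1: 55→61, due 14, lateness 47
T4: 61→63, due 19, lateness 44
Maximum = 47.
EDD (increasing due date): T1 T4 T6 T3 T5 T2.
T1: 0→6, due 14, lateness -8
T4: 6→8, due 19, lateness -11
T6: 8→18, due 22, lateness -4
T3: 18→34, due 23, lateness 11
T5: 34→46, due 38, lateness 8
T2: 46→63, due 43, lateness 20
Maximum = 20.
SPT (increasing processing time): T4 T1 T6 T5 T3 T2.
T4: 0→2, due 19, lateness -17
T1: 2→8, due 14, lateness -6
T6: 8→18, due 22, lateness -4
T5: 18→30, due 38, lateness -8
T3: 30→46, due 23, lateness 23
T2: 46→63, due 43, lateness 20
Maximum = 23.
LPT 47, EDD 20, SPT 23 → minimum 20.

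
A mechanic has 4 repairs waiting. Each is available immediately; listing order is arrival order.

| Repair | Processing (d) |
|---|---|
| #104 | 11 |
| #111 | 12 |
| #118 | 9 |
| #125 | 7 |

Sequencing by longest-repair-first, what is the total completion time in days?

LPT (decreasing processing time): #111 #104 #118 #125.
#111: 0→12
#104: 12→23
#118: 23→32
#125: 32→39
Sum = 12+23+32+39 = 106.

106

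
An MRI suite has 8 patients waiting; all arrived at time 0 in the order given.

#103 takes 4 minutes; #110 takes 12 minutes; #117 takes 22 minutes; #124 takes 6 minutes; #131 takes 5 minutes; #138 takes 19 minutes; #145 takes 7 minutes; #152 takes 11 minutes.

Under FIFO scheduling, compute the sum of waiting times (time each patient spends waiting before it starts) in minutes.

294

FIFO (arrival order): #103 #110 #117 #124 #131 #138 #145 #152.
#103: waits 0, runs 0→4
#110: waits 4, runs 4→16
#117: waits 16, runs 16→38
#124: waits 38, runs 38→44
#131: waits 44, runs 44→49
#138: waits 49, runs 49→68
#145: waits 68, runs 68→75
#152: waits 75, runs 75→86
Sum = 0+4+16+38+44+49+68+75 = 294.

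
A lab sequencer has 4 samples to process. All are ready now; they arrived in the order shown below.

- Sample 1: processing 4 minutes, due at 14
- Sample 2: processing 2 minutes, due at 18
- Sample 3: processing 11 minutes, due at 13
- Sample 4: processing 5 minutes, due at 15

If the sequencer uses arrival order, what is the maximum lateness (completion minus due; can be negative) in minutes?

FIFO (arrival order): Sample 1 Sample 2 Sample 3 Sample 4.
Sample 1: 0→4, due 14, lateness -10
Sample 2: 4→6, due 18, lateness -12
Sample 3: 6→17, due 13, lateness 4
Sample 4: 17→22, due 15, lateness 7
Maximum = 7.

7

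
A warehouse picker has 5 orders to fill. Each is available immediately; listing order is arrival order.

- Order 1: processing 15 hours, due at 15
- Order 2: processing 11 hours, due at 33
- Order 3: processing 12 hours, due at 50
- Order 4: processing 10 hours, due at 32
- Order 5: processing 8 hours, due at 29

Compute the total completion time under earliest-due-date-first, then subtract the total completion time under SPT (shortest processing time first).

19

EDD (increasing due date): Order 1 Order 5 Order 4 Order 2 Order 3.
Order 1: 0→15
Order 5: 15→23
Order 4: 23→33
Order 2: 33→44
Order 3: 44→56
Sum = 15+23+33+44+56 = 171.
SPT (increasing processing time): Order 5 Order 4 Order 2 Order 3 Order 1.
Order 5: 0→8
Order 4: 8→18
Order 2: 18→29
Order 3: 29→41
Order 1: 41→56
Sum = 8+18+29+41+56 = 152.
Difference = 171 − 152 = 19.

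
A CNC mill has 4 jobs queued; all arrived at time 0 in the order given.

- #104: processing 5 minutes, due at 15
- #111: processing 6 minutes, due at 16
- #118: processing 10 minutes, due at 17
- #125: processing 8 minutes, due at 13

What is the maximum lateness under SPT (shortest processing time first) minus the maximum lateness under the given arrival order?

SPT (increasing processing time): #104 #111 #125 #118.
#104: 0→5, due 15, lateness -10
#111: 5→11, due 16, lateness -5
#125: 11→19, due 13, lateness 6
#118: 19→29, due 17, lateness 12
Maximum = 12.
FIFO (arrival order): #104 #111 #118 #125.
#104: 0→5, due 15, lateness -10
#111: 5→11, due 16, lateness -5
#118: 11→21, due 17, lateness 4
#125: 21→29, due 13, lateness 16
Maximum = 16.
Difference = 12 − 16 = -4.

-4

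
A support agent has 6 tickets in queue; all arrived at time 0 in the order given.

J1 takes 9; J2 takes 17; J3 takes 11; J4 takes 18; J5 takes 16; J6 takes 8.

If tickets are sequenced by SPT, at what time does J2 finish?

61

SPT (increasing processing time): J6 J1 J3 J5 J2 J4.
J6: 0→8
J1: 8→17
J3: 17→28
J5: 28→44
J2: 44→61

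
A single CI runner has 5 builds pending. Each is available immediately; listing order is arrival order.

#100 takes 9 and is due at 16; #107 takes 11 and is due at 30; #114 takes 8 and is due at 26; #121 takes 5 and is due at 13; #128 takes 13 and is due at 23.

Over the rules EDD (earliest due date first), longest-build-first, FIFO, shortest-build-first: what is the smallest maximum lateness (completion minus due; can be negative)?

16

EDD (increasing due date): #121 #100 #128 #114 #107.
#121: 0→5, due 13, lateness -8
#100: 5→14, due 16, lateness -2
#128: 14→27, due 23, lateness 4
#114: 27→35, due 26, lateness 9
#107: 35→46, due 30, lateness 16
Maximum = 16.
LPT (decreasing processing time): #128 #107 #100 #114 #121.
#128: 0→13, due 23, lateness -10
#107: 13→24, due 30, lateness -6
#100: 24→33, due 16, lateness 17
#114: 33→41, due 26, lateness 15
#121: 41→46, due 13, lateness 33
Maximum = 33.
FIFO (arrival order): #100 #107 #114 #121 #128.
#100: 0→9, due 16, lateness -7
#107: 9→20, due 30, lateness -10
#114: 20→28, due 26, lateness 2
#121: 28→33, due 13, lateness 20
#128: 33→46, due 23, lateness 23
Maximum = 23.
SPT (increasing processing time): #121 #114 #100 #107 #128.
#121: 0→5, due 13, lateness -8
#114: 5→13, due 26, lateness -13
#100: 13→22, due 16, lateness 6
#107: 22→33, due 30, lateness 3
#128: 33→46, due 23, lateness 23
Maximum = 23.
EDD 16, LPT 33, FIFO 23, SPT 23 → minimum 16.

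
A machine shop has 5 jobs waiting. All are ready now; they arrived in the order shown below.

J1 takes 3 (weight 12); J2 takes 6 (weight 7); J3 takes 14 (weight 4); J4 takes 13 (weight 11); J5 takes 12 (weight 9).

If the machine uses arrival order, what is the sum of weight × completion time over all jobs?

1019

FIFO (arrival order): J1 J2 J3 J4 J5.
J1: finishes 3, weight 12, w·C = 36
J2: finishes 9, weight 7, w·C = 63
J3: finishes 23, weight 4, w·C = 92
J4: finishes 36, weight 11, w·C = 396
J5: finishes 48, weight 9, w·C = 432
Sum = 36+63+92+396+432 = 1019.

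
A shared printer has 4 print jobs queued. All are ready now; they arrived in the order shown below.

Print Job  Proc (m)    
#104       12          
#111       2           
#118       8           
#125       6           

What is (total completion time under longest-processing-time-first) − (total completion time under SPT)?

LPT (decreasing processing time): #104 #118 #125 #111.
#104: 0→12
#118: 12→20
#125: 20→26
#111: 26→28
Sum = 12+20+26+28 = 86.
SPT (increasing processing time): #111 #125 #118 #104.
#111: 0→2
#125: 2→8
#118: 8→16
#104: 16→28
Sum = 2+8+16+28 = 54.
Difference = 86 − 54 = 32.

32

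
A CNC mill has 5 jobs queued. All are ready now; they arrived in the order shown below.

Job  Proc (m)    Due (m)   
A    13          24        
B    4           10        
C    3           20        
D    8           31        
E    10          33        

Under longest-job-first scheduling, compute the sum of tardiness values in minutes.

43

LPT (decreasing processing time): A E D B C.
A: 0→13, due 24, tardiness 0
E: 13→23, due 33, tardiness 0
D: 23→31, due 31, tardiness 0
B: 31→35, due 10, tardiness 25
C: 35→38, due 20, tardiness 18
Sum = 0+0+0+25+18 = 43.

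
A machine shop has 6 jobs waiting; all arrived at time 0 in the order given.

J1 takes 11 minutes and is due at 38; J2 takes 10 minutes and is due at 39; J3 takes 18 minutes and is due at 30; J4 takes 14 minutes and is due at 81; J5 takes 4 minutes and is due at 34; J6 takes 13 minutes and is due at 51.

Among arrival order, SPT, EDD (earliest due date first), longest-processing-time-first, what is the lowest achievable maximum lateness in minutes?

FIFO (arrival order): J1 J2 J3 J4 J5 J6.
J1: 0→11, due 38, lateness -27
J2: 11→21, due 39, lateness -18
J3: 21→39, due 30, lateness 9
J4: 39→53, due 81, lateness -28
J5: 53→57, due 34, lateness 23
J6: 57→70, due 51, lateness 19
Maximum = 23.
SPT (increasing processing time): J5 J2 J1 J6 J4 J3.
J5: 0→4, due 34, lateness -30
J2: 4→14, due 39, lateness -25
J1: 14→25, due 38, lateness -13
J6: 25→38, due 51, lateness -13
J4: 38→52, due 81, lateness -29
J3: 52→70, due 30, lateness 40
Maximum = 40.
EDD (increasing due date): J3 J5 J1 J2 J6 J4.
J3: 0→18, due 30, lateness -12
J5: 18→22, due 34, lateness -12
J1: 22→33, due 38, lateness -5
J2: 33→43, due 39, lateness 4
J6: 43→56, due 51, lateness 5
J4: 56→70, due 81, lateness -11
Maximum = 5.
LPT (decreasing processing time): J3 J4 J6 J1 J2 J5.
J3: 0→18, due 30, lateness -12
J4: 18→32, due 81, lateness -49
J6: 32→45, due 51, lateness -6
J1: 45→56, due 38, lateness 18
J2: 56→66, due 39, lateness 27
J5: 66→70, due 34, lateness 36
Maximum = 36.
FIFO 23, SPT 40, EDD 5, LPT 36 → minimum 5.

5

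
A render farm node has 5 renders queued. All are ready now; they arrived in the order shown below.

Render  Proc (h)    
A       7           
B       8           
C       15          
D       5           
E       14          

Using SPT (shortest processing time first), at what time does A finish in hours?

12

SPT (increasing processing time): D A B E C.
D: 0→5
A: 5→12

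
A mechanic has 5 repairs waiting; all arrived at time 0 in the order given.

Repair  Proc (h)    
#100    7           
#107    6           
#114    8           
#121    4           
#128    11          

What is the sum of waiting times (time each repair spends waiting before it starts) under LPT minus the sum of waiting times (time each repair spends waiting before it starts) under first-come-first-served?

LPT (decreasing processing time): #128 #114 #100 #107 #121.
#128: waits 0, runs 0→11
#114: waits 11, runs 11→19
#100: waits 19, runs 19→26
#107: waits 26, runs 26→32
#121: waits 32, runs 32→36
Sum = 0+11+19+26+32 = 88.
FIFO (arrival order): #100 #107 #114 #121 #128.
#100: waits 0, runs 0→7
#107: waits 7, runs 7→13
#114: waits 13, runs 13→21
#121: waits 21, runs 21→25
#128: waits 25, runs 25→36
Sum = 0+7+13+21+25 = 66.
Difference = 88 − 66 = 22.

22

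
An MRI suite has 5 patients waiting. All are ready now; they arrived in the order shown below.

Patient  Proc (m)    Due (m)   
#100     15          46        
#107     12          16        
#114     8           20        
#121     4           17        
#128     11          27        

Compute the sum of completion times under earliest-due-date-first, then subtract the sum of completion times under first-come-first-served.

EDD (increasing due date): #107 #121 #114 #128 #100.
#107: 0→12
#121: 12→16
#114: 16→24
#128: 24→35
#100: 35→50
Sum = 12+16+24+35+50 = 137.
FIFO (arrival order): #100 #107 #114 #121 #128.
#100: 0→15
#107: 15→27
#114: 27→35
#121: 35→39
#128: 39→50
Sum = 15+27+35+39+50 = 166.
Difference = 137 − 166 = -29.

-29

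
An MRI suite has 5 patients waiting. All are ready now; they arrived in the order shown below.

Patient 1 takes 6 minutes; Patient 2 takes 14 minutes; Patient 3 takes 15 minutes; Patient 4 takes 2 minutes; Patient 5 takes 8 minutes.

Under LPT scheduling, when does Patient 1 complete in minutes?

43

LPT (decreasing processing time): Patient 3 Patient 2 Patient 5 Patient 1 Patient 4.
Patient 3: 0→15
Patient 2: 15→29
Patient 5: 29→37
Patient 1: 37→43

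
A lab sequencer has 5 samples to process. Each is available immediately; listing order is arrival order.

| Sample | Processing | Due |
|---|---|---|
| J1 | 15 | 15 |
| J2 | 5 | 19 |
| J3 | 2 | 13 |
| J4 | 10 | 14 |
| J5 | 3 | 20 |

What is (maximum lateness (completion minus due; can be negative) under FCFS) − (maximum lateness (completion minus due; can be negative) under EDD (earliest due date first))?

3

FIFO (arrival order): J1 J2 J3 J4 J5.
J1: 0→15, due 15, lateness 0
J2: 15→20, due 19, lateness 1
J3: 20→22, due 13, lateness 9
J4: 22→32, due 14, lateness 18
J5: 32→35, due 20, lateness 15
Maximum = 18.
EDD (increasing due date): J3 J4 J1 J2 J5.
J3: 0→2, due 13, lateness -11
J4: 2→12, due 14, lateness -2
J1: 12→27, due 15, lateness 12
J2: 27→32, due 19, lateness 13
J5: 32→35, due 20, lateness 15
Maximum = 15.
Difference = 18 − 15 = 3.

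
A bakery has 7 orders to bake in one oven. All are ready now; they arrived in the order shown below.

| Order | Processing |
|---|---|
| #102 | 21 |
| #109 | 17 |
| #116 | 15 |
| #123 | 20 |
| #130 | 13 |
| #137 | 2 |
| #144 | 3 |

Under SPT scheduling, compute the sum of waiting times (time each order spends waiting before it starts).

SPT (increasing processing time): #137 #144 #130 #116 #109 #123 #102.
#137: waits 0, runs 0→2
#144: waits 2, runs 2→5
#130: waits 5, runs 5→18
#116: waits 18, runs 18→33
#109: waits 33, runs 33→50
#123: waits 50, runs 50→70
#102: waits 70, runs 70→91
Sum = 0+2+5+18+33+50+70 = 178.

178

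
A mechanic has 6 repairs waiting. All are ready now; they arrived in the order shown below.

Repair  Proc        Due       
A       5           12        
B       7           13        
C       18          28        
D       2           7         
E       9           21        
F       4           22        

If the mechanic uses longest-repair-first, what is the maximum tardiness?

38

LPT (decreasing processing time): C E B A F D.
C: 0→18, due 28, tardiness 0
E: 18→27, due 21, tardiness 6
B: 27→34, due 13, tardiness 21
A: 34→39, due 12, tardiness 27
F: 39→43, due 22, tardiness 21
D: 43→45, due 7, tardiness 38
Maximum = 38.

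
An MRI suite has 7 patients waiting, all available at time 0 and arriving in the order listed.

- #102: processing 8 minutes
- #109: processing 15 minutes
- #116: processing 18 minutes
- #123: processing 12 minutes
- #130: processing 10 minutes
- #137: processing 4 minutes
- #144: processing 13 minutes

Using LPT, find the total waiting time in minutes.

LPT (decreasing processing time): #116 #109 #144 #123 #130 #102 #137.
#116: waits 0, runs 0→18
#109: waits 18, runs 18→33
#144: waits 33, runs 33→46
#123: waits 46, runs 46→58
#130: waits 58, runs 58→68
#102: waits 68, runs 68→76
#137: waits 76, runs 76→80
Sum = 0+18+33+46+58+68+76 = 299.

299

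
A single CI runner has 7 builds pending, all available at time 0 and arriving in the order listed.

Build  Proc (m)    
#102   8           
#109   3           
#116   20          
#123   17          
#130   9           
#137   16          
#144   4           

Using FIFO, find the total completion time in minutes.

FIFO (arrival order): #102 #109 #116 #123 #130 #137 #144.
#102: 0→8
#109: 8→11
#116: 11→31
#123: 31→48
#130: 48→57
#137: 57→73
#144: 73→77
Sum = 8+11+31+48+57+73+77 = 305.

305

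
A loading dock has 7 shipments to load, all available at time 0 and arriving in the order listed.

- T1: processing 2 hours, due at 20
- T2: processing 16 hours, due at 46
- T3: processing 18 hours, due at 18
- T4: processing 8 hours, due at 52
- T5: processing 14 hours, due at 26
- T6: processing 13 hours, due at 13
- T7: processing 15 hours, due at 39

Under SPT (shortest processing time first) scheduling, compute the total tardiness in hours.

SPT (increasing processing time): T1 T4 T6 T5 T7 T2 T3.
T1: 0→2, due 20, tardiness 0
T4: 2→10, due 52, tardiness 0
T6: 10→23, due 13, tardiness 10
T5: 23→37, due 26, tardiness 11
T7: 37→52, due 39, tardiness 13
T2: 52→68, due 46, tardiness 22
T3: 68→86, due 18, tardiness 68
Sum = 0+0+10+11+13+22+68 = 124.

124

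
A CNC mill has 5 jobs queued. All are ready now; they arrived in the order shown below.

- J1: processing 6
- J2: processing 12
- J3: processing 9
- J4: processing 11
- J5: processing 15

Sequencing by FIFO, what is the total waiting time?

89

FIFO (arrival order): J1 J2 J3 J4 J5.
J1: waits 0, runs 0→6
J2: waits 6, runs 6→18
J3: waits 18, runs 18→27
J4: waits 27, runs 27→38
J5: waits 38, runs 38→53
Sum = 0+6+18+27+38 = 89.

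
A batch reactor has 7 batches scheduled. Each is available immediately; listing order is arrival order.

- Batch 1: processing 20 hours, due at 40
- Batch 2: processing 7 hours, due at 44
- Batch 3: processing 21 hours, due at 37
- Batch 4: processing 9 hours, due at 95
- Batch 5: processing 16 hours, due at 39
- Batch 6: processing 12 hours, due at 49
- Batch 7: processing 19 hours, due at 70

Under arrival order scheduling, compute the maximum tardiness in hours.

FIFO (arrival order): Batch 1 Batch 2 Batch 3 Batch 4 Batch 5 Batch 6 Batch 7.
Batch 1: 0→20, due 40, tardiness 0
Batch 2: 20→27, due 44, tardiness 0
Batch 3: 27→48, due 37, tardiness 11
Batch 4: 48→57, due 95, tardiness 0
Batch 5: 57→73, due 39, tardiness 34
Batch 6: 73→85, due 49, tardiness 36
Batch 7: 85→104, due 70, tardiness 34
Maximum = 36.

36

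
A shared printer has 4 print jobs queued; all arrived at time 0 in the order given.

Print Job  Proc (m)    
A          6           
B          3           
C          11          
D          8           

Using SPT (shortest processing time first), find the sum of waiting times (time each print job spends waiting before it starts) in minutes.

29

SPT (increasing processing time): B A D C.
B: waits 0, runs 0→3
A: waits 3, runs 3→9
D: waits 9, runs 9→17
C: waits 17, runs 17→28
Sum = 0+3+9+17 = 29.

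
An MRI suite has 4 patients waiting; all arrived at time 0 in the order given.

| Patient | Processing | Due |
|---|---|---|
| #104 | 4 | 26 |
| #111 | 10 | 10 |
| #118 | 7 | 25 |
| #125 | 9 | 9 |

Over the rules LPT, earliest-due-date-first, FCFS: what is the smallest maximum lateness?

9

LPT (decreasing processing time): #111 #125 #118 #104.
#111: 0→10, due 10, lateness 0
#125: 10→19, due 9, lateness 10
#118: 19→26, due 25, lateness 1
#104: 26→30, due 26, lateness 4
Maximum = 10.
EDD (increasing due date): #125 #111 #118 #104.
#125: 0→9, due 9, lateness 0
#111: 9→19, due 10, lateness 9
#118: 19→26, due 25, lateness 1
#104: 26→30, due 26, lateness 4
Maximum = 9.
FIFO (arrival order): #104 #111 #118 #125.
#104: 0→4, due 26, lateness -22
#111: 4→14, due 10, lateness 4
#118: 14→21, due 25, lateness -4
#125: 21→30, due 9, lateness 21
Maximum = 21.
LPT 10, EDD 9, FIFO 21 → minimum 9.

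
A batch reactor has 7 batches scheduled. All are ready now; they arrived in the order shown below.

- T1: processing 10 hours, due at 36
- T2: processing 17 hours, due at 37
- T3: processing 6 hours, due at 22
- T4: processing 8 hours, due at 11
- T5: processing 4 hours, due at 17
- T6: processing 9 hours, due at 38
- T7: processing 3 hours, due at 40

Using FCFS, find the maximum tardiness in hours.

30

FIFO (arrival order): T1 T2 T3 T4 T5 T6 T7.
T1: 0→10, due 36, tardiness 0
T2: 10→27, due 37, tardiness 0
T3: 27→33, due 22, tardiness 11
T4: 33→41, due 11, tardiness 30
T5: 41→45, due 17, tardiness 28
T6: 45→54, due 38, tardiness 16
T7: 54→57, due 40, tardiness 17
Maximum = 30.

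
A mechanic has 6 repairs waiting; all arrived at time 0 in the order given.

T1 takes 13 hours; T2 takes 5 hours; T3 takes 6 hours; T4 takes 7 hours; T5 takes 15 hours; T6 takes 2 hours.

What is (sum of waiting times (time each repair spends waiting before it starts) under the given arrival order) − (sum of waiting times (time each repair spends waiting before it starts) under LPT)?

FIFO (arrival order): T1 T2 T3 T4 T5 T6.
T1: waits 0, runs 0→13
T2: waits 13, runs 13→18
T3: waits 18, runs 18→24
T4: waits 24, runs 24→31
T5: waits 31, runs 31→46
T6: waits 46, runs 46→48
Sum = 0+13+18+24+31+46 = 132.
LPT (decreasing processing time): T5 T1 T4 T3 T2 T6.
T5: waits 0, runs 0→15
T1: waits 15, runs 15→28
T4: waits 28, runs 28→35
T3: waits 35, runs 35→41
T2: waits 41, runs 41→46
T6: waits 46, runs 46→48
Sum = 0+15+28+35+41+46 = 165.
Difference = 132 − 165 = -33.

-33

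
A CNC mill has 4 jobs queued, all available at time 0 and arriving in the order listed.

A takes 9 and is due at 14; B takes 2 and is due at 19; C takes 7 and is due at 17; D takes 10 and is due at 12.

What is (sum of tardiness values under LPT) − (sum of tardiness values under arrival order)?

6

LPT (decreasing processing time): D A C B.
D: 0→10, due 12, tardiness 0
A: 10→19, due 14, tardiness 5
C: 19→26, due 17, tardiness 9
B: 26→28, due 19, tardiness 9
Sum = 0+5+9+9 = 23.
FIFO (arrival order): A B C D.
A: 0→9, due 14, tardiness 0
B: 9→11, due 19, tardiness 0
C: 11→18, due 17, tardiness 1
D: 18→28, due 12, tardiness 16
Sum = 0+0+1+16 = 17.
Difference = 23 − 17 = 6.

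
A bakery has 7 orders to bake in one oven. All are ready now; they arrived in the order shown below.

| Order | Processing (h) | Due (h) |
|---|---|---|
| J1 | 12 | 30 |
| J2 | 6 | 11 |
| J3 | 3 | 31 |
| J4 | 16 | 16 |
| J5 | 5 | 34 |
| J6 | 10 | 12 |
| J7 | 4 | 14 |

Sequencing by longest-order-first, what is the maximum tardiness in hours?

39

LPT (decreasing processing time): J4 J1 J6 J2 J5 J7 J3.
J4: 0→16, due 16, tardiness 0
J1: 16→28, due 30, tardiness 0
J6: 28→38, due 12, tardiness 26
J2: 38→44, due 11, tardiness 33
J5: 44→49, due 34, tardiness 15
J7: 49→53, due 14, tardiness 39
J3: 53→56, due 31, tardiness 25
Maximum = 39.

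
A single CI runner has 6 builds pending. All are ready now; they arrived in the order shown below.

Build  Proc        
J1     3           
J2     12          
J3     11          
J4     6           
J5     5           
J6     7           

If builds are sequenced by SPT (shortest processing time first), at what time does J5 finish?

SPT (increasing processing time): J1 J5 J4 J6 J3 J2.
J1: 0→3
J5: 3→8

8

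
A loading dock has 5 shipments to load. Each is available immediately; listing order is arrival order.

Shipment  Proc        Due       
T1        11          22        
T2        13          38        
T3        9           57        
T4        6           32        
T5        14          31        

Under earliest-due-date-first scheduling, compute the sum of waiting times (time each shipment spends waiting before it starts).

111

EDD (increasing due date): T1 T5 T4 T2 T3.
T1: waits 0, runs 0→11
T5: waits 11, runs 11→25
T4: waits 25, runs 25→31
T2: waits 31, runs 31→44
T3: waits 44, runs 44→53
Sum = 0+11+25+31+44 = 111.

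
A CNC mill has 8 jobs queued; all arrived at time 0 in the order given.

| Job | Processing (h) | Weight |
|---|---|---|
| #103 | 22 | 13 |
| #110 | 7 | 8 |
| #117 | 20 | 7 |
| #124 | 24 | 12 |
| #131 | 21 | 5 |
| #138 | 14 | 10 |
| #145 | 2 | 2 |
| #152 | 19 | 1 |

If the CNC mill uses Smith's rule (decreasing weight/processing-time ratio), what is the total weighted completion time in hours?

WSPT (decreasing weight/processing-time ratio): #110 #145 #138 #103 #124 #117 #131 #152.
#110: finishes 7, weight 8, w·C = 56
#145: finishes 9, weight 2, w·C = 18
#138: finishes 23, weight 10, w·C = 230
#103: finishes 45, weight 13, w·C = 585
#124: finishes 69, weight 12, w·C = 828
#117: finishes 89, weight 7, w·C = 623
#131: finishes 110, weight 5, w·C = 550
#152: finishes 129, weight 1, w·C = 129
Sum = 56+18+230+585+828+623+550+129 = 3019.

3019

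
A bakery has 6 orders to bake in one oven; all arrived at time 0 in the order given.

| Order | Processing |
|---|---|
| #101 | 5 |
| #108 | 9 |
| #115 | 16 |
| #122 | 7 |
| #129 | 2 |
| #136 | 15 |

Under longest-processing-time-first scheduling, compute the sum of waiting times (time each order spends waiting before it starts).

186

LPT (decreasing processing time): #115 #136 #108 #122 #101 #129.
#115: waits 0, runs 0→16
#136: waits 16, runs 16→31
#108: waits 31, runs 31→40
#122: waits 40, runs 40→47
#101: waits 47, runs 47→52
#129: waits 52, runs 52→54
Sum = 0+16+31+40+47+52 = 186.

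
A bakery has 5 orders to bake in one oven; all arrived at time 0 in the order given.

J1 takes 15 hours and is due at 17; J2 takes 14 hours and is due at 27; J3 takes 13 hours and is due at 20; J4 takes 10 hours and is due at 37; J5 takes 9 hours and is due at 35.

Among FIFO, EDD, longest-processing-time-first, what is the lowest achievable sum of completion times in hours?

FIFO (arrival order): J1 J2 J3 J4 J5.
J1: 0→15
J2: 15→29
J3: 29→42
J4: 42→52
J5: 52→61
Sum = 15+29+42+52+61 = 199.
EDD (increasing due date): J1 J3 J2 J5 J4.
J1: 0→15
J3: 15→28
J2: 28→42
J5: 42→51
J4: 51→61
Sum = 15+28+42+51+61 = 197.
LPT (decreasing processing time): J1 J2 J3 J4 J5.
J1: 0→15
J2: 15→29
J3: 29→42
J4: 42→52
J5: 52→61
Sum = 15+29+42+52+61 = 199.
FIFO 199, EDD 197, LPT 199 → minimum 197.

197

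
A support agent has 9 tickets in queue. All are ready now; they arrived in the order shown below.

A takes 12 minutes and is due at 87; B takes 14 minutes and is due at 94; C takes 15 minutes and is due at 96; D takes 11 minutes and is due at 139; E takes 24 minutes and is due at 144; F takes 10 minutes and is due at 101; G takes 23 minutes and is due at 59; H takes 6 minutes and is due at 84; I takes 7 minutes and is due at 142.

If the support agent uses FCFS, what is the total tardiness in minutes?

81

FIFO (arrival order): A B C D E F G H I.
A: 0→12, due 87, tardiness 0
B: 12→26, due 94, tardiness 0
C: 26→41, due 96, tardiness 0
D: 41→52, due 139, tardiness 0
E: 52→76, due 144, tardiness 0
F: 76→86, due 101, tardiness 0
G: 86→109, due 59, tardiness 50
H: 109→115, due 84, tardiness 31
I: 115→122, due 142, tardiness 0
Sum = 0+0+0+0+0+0+50+31+0 = 81.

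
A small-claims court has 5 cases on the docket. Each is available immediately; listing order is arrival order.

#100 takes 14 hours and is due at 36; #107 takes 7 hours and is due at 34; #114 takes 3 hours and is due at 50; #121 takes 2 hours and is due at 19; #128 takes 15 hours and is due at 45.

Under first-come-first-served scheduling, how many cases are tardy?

FIFO (arrival order): #100 #107 #114 #121 #128.
#100: 0→14, due 36, tardiness 0
#107: 14→21, due 34, tardiness 0
#114: 21→24, due 50, tardiness 0
#121: 24→26, due 19, tardiness 7
#128: 26→41, due 45, tardiness 0
Late cases: 1.

1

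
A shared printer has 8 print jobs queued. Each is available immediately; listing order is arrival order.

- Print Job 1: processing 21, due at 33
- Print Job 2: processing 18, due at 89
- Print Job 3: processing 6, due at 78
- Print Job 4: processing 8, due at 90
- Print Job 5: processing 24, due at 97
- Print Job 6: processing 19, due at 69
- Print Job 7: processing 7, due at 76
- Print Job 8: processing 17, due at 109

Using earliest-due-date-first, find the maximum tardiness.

EDD (increasing due date): Print Job 1 Print Job 6 Print Job 7 Print Job 3 Print Job 2 Print Job 4 Print Job 5 Print Job 8.
Print Job 1: 0→21, due 33, tardiness 0
Print Job 6: 21→40, due 69, tardiness 0
Print Job 7: 40→47, due 76, tardiness 0
Print Job 3: 47→53, due 78, tardiness 0
Print Job 2: 53→71, due 89, tardiness 0
Print Job 4: 71→79, due 90, tardiness 0
Print Job 5: 79→103, due 97, tardiness 6
Print Job 8: 103→120, due 109, tardiness 11
Maximum = 11.

11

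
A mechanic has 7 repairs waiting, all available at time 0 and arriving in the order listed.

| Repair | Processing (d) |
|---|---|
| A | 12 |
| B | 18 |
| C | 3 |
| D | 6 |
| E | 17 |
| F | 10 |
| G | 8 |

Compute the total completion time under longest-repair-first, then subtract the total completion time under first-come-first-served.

57

LPT (decreasing processing time): B E A F G D C.
B: 0→18
E: 18→35
A: 35→47
F: 47→57
G: 57→65
D: 65→71
C: 71→74
Sum = 18+35+47+57+65+71+74 = 367.
FIFO (arrival order): A B C D E F G.
A: 0→12
B: 12→30
C: 30→33
D: 33→39
E: 39→56
F: 56→66
G: 66→74
Sum = 12+30+33+39+56+66+74 = 310.
Difference = 367 − 310 = 57.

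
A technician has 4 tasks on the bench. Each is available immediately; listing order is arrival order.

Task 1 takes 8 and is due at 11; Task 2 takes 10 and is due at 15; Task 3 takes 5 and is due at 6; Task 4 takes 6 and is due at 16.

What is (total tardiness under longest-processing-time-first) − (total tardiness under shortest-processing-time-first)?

LPT (decreasing processing time): Task 2 Task 1 Task 4 Task 3.
Task 2: 0→10, due 15, tardiness 0
Task 1: 10→18, due 11, tardiness 7
Task 4: 18→24, due 16, tardiness 8
Task 3: 24→29, due 6, tardiness 23
Sum = 0+7+8+23 = 38.
SPT (increasing processing time): Task 3 Task 4 Task 1 Task 2.
Task 3: 0→5, due 6, tardiness 0
Task 4: 5→11, due 16, tardiness 0
Task 1: 11→19, due 11, tardiness 8
Task 2: 19→29, due 15, tardiness 14
Sum = 0+0+8+14 = 22.
Difference = 38 − 22 = 16.

16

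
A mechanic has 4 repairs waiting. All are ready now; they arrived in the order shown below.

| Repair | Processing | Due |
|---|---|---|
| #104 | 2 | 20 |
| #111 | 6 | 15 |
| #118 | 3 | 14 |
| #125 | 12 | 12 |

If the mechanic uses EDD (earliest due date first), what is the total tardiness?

EDD (increasing due date): #125 #118 #111 #104.
#125: 0→12, due 12, tardiness 0
#118: 12→15, due 14, tardiness 1
#111: 15→21, due 15, tardiness 6
#104: 21→23, due 20, tardiness 3
Sum = 0+1+6+3 = 10.

10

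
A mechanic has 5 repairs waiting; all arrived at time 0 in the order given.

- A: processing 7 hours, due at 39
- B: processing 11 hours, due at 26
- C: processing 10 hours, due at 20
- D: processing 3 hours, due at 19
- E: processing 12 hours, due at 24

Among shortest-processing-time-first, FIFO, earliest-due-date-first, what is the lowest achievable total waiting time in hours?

64

SPT (increasing processing time): D A C B E.
D: waits 0, runs 0→3
A: waits 3, runs 3→10
C: waits 10, runs 10→20
B: waits 20, runs 20→31
E: waits 31, runs 31→43
Sum = 0+3+10+20+31 = 64.
FIFO (arrival order): A B C D E.
A: waits 0, runs 0→7
B: waits 7, runs 7→18
C: waits 18, runs 18→28
D: waits 28, runs 28→31
E: waits 31, runs 31→43
Sum = 0+7+18+28+31 = 84.
EDD (increasing due date): D C E B A.
D: waits 0, runs 0→3
C: waits 3, runs 3→13
E: waits 13, runs 13→25
B: waits 25, runs 25→36
A: waits 36, runs 36→43
Sum = 0+3+13+25+36 = 77.
SPT 64, FIFO 84, EDD 77 → minimum 64.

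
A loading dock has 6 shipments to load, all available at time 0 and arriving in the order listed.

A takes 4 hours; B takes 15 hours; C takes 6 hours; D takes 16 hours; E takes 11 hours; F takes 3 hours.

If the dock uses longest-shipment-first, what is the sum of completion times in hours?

244

LPT (decreasing processing time): D B E C A F.
D: 0→16
B: 16→31
E: 31→42
C: 42→48
A: 48→52
F: 52→55
Sum = 16+31+42+48+52+55 = 244.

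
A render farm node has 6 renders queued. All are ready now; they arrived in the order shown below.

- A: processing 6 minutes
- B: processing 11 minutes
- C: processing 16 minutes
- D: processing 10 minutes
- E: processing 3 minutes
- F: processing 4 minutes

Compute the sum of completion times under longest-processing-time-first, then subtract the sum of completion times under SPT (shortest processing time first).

90

LPT (decreasing processing time): C B D A F E.
C: 0→16
B: 16→27
D: 27→37
A: 37→43
F: 43→47
E: 47→50
Sum = 16+27+37+43+47+50 = 220.
SPT (increasing processing time): E F A D B C.
E: 0→3
F: 3→7
A: 7→13
D: 13→23
B: 23→34
C: 34→50
Sum = 3+7+13+23+34+50 = 130.
Difference = 220 − 130 = 90.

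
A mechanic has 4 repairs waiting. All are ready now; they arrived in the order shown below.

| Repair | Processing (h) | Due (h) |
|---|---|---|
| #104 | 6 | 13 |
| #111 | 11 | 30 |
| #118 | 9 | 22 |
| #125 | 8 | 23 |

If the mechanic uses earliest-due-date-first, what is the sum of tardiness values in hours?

4

EDD (increasing due date): #104 #118 #125 #111.
#104: 0→6, due 13, tardiness 0
#118: 6→15, due 22, tardiness 0
#125: 15→23, due 23, tardiness 0
#111: 23→34, due 30, tardiness 4
Sum = 0+0+0+4 = 4.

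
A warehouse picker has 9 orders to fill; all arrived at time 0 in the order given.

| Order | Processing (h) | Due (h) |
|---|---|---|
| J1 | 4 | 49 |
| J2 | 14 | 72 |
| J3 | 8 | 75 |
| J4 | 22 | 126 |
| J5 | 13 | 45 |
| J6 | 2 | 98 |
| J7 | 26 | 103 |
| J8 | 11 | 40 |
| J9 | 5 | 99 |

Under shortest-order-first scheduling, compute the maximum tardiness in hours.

2

SPT (increasing processing time): J6 J1 J9 J3 J8 J5 J2 J4 J7.
J6: 0→2, due 98, tardiness 0
J1: 2→6, due 49, tardiness 0
J9: 6→11, due 99, tardiness 0
J3: 11→19, due 75, tardiness 0
J8: 19→30, due 40, tardiness 0
J5: 30→43, due 45, tardiness 0
J2: 43→57, due 72, tardiness 0
J4: 57→79, due 126, tardiness 0
J7: 79→105, due 103, tardiness 2
Maximum = 2.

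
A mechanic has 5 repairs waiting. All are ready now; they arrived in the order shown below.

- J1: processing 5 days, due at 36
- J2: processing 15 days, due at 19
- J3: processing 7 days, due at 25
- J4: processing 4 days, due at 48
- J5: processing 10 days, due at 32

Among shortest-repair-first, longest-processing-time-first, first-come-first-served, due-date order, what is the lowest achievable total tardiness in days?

SPT (increasing processing time): J4 J1 J3 J5 J2.
J4: 0→4, due 48, tardiness 0
J1: 4→9, due 36, tardiness 0
J3: 9→16, due 25, tardiness 0
J5: 16→26, due 32, tardiness 0
J2: 26→41, due 19, tardiness 22
Sum = 0+0+0+0+22 = 22.
LPT (decreasing processing time): J2 J5 J3 J1 J4.
J2: 0→15, due 19, tardiness 0
J5: 15→25, due 32, tardiness 0
J3: 25→32, due 25, tardiness 7
J1: 32→37, due 36, tardiness 1
J4: 37→41, due 48, tardiness 0
Sum = 0+0+7+1+0 = 8.
FIFO (arrival order): J1 J2 J3 J4 J5.
J1: 0→5, due 36, tardiness 0
J2: 5→20, due 19, tardiness 1
J3: 20→27, due 25, tardiness 2
J4: 27→31, due 48, tardiness 0
J5: 31→41, due 32, tardiness 9
Sum = 0+1+2+0+9 = 12.
EDD (increasing due date): J2 J3 J5 J1 J4.
J2: 0→15, due 19, tardiness 0
J3: 15→22, due 25, tardiness 0
J5: 22→32, due 32, tardiness 0
J1: 32→37, due 36, tardiness 1
J4: 37→41, due 48, tardiness 0
Sum = 0+0+0+1+0 = 1.
SPT 22, LPT 8, FIFO 12, EDD 1 → minimum 1.

1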